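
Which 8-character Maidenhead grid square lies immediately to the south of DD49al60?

DD49ak69

Latitude extended square 0; −1 → -1, wraps to 9, carry into subsquare.
Latitude subsquare l = 11; −1 → 10 = k.
The longitude characters are unchanged.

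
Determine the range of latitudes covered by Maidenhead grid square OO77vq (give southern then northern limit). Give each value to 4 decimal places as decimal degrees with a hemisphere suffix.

57.6667° N, 57.7083° N

Field O=14, O=14: +14·20° lon, +14·10° lat → SW at lon 100°, lat 50°.
Square 7, 7: +7·2° lon, +7·1° lat → SW at lon 114°, lat 57°.
Subsquare v=21, q=16: +21·0.0833333° lon, +16·0.0416667° lat → SW at lon 115.75°, lat 57.6667°.
Cell spans 0.0833333° lon × 0.0416667° lat.
south 57.6667° N, north 57.7083° N.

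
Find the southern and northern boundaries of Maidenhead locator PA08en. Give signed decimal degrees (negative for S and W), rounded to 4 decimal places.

Field P=15, A=0: +15·20° lon, +0·10° lat → SW at lon 120°, lat -90°.
Square 0, 8: +0·2° lon, +8·1° lat → SW at lon 120°, lat -82°.
Subsquare e=4, n=13: +4·0.0833333° lon, +13·0.0416667° lat → SW at lon 120.333°, lat -81.4583°.
Cell spans 0.0833333° lon × 0.0416667° lat.
south -81.4583, north -81.4167.

-81.4583, -81.4167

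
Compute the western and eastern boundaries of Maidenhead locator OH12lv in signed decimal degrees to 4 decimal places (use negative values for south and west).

Field O=14, H=7: +14·20° lon, +7·10° lat → SW at lon 100°, lat -20°.
Square 1, 2: +1·2° lon, +2·1° lat → SW at lon 102°, lat -18°.
Subsquare l=11, v=21: +11·0.0833333° lon, +21·0.0416667° lat → SW at lon 102.917°, lat -17.125°.
Cell spans 0.0833333° lon × 0.0416667° lat.
west 102.9167, east 103.0000.

102.9167, 103.0000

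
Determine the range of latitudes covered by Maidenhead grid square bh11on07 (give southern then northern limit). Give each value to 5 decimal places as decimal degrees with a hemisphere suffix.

18.42917° S, 18.42500° S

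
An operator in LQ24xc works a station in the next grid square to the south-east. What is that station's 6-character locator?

Longitude subsquare x = 23; +1 → 24, wraps to 0 = a, carry into square.
Longitude square 2; +1 → 3.
Latitude subsquare c = 2; −1 → 1 = b.

LQ34ab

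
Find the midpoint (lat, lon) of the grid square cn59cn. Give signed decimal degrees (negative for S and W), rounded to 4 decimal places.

Field C=2, N=13: +2·20° lon, +13·10° lat → SW at lon -140°, lat 40°.
Square 5, 9: +5·2° lon, +9·1° lat → SW at lon -130°, lat 49°.
Subsquare c=2, n=13: +2·0.0833333° lon, +13·0.0416667° lat → SW at lon -129.833°, lat 49.5417°.
Cell spans 0.0833333° lon × 0.0416667° lat. Centre is SW corner plus half of each.
latitude 49.5625, longitude -129.7917.

49.5625, -129.7917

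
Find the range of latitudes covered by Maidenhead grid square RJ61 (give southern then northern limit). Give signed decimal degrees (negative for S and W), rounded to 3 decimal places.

Field R=17, J=9: +17·20° lon, +9·10° lat → SW at lon 160°, lat 0°.
Square 6, 1: +6·2° lon, +1·1° lat → SW at lon 172°, lat 1°.
Cell spans 2° lon × 1° lat.
south 1.000, north 2.000.

1.000, 2.000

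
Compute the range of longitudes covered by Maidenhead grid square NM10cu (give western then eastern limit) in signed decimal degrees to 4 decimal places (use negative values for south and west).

82.1667, 82.2500

Field N=13, M=12: +13·20° lon, +12·10° lat → SW at lon 80°, lat 30°.
Square 1, 0: +1·2° lon, +0·1° lat → SW at lon 82°, lat 30°.
Subsquare c=2, u=20: +2·0.0833333° lon, +20·0.0416667° lat → SW at lon 82.1667°, lat 30.8333°.
Cell spans 0.0833333° lon × 0.0416667° lat.
west 82.1667, east 82.2500.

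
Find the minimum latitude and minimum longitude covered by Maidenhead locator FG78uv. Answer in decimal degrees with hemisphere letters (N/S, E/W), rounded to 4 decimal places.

21.1250° S, 64.3333° W

Field F=5, G=6: +5·20° lon, +6·10° lat → SW at lon -80°, lat -30°.
Square 7, 8: +7·2° lon, +8·1° lat → SW at lon -66°, lat -22°.
Subsquare u=20, v=21: +20·0.0833333° lon, +21·0.0416667° lat → SW at lon -64.3333°, lat -21.125°.
latitude 21.1250° S, longitude 64.3333° W.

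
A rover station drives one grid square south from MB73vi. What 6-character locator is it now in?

Latitude subsquare i = 8; −1 → 7 = h.
The longitude characters are unchanged.

MB73vh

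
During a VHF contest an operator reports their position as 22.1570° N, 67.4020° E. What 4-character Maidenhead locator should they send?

ML32

Add 180° to longitude and 90° to latitude: 247.40, 112.16.
Field: lon ⌊247.40/20⌋ = 12 → M; lat ⌊112.16/10⌋ = 11 → L.
Square: lon ⌊7.40/2⌋ = 3; lat ⌊2.16/1⌋ = 2.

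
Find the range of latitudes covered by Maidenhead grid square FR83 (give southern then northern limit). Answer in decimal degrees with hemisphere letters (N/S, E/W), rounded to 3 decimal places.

83.000° N, 84.000° N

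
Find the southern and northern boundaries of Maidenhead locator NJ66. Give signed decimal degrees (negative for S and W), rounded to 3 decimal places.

6.000, 7.000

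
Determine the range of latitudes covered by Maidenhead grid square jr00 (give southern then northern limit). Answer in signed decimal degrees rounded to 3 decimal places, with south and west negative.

Field J=9, R=17: +9·20° lon, +17·10° lat → SW at lon 0°, lat 80°.
Square 0, 0: +0·2° lon, +0·1° lat → SW at lon 0°, lat 80°.
Cell spans 2° lon × 1° lat.
south 80.000, north 81.000.

80.000, 81.000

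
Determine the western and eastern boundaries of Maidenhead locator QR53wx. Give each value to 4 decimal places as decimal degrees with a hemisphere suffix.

Field Q=16, R=17: +16·20° lon, +17·10° lat → SW at lon 140°, lat 80°.
Square 5, 3: +5·2° lon, +3·1° lat → SW at lon 150°, lat 83°.
Subsquare w=22, x=23: +22·0.0833333° lon, +23·0.0416667° lat → SW at lon 151.833°, lat 83.9583°.
Cell spans 0.0833333° lon × 0.0416667° lat.
west 151.8333° E, east 151.9167° E.

151.8333° E, 151.9167° E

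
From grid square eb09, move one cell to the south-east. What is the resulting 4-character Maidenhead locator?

EB18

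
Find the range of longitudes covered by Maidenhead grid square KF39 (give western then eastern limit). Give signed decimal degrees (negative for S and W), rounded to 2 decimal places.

26.00, 28.00

Field K=10, F=5: +10·20° lon, +5·10° lat → SW at lon 20°, lat -40°.
Square 3, 9: +3·2° lon, +9·1° lat → SW at lon 26°, lat -31°.
Cell spans 2° lon × 1° lat.
west 26.00, east 28.00.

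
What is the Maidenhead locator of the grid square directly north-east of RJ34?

Longitude square 3; +1 → 4.
Latitude square 4; +1 → 5.

RJ45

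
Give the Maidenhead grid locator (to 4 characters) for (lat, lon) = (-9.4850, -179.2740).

AI00

Shift to the Maidenhead origin (180°W, 90°S): lon 0.73, lat 80.52.
Field: 0.73/20 → 0 → A, 80.52/10 → 8 → I; chars AI.
Square: 0.73/2 → 0, 0.52/1 → 0; chars 00.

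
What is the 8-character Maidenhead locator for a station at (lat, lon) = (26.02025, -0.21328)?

IL96va44

Offset from 180°W / 90°S: lon 179.78672°, lat 116.02025°.
Field: lon ⌊179.78672/20⌋ = 8 → I; lat ⌊116.02025/10⌋ = 11 → L.
Square: lon ⌊19.78672/2⌋ = 9; lat ⌊6.02025/1⌋ = 6.
Subsquare: lon ⌊1.78672/0.0833333⌋ = 21 → v; lat ⌊0.02025/0.0416667⌋ = 0 → a.
Extended square: lon ⌊0.03672/0.00833333⌋ = 4; lat ⌊0.02025/0.00416667⌋ = 4.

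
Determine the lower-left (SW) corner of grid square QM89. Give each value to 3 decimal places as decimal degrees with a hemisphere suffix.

39.000° N, 156.000° E

Field Q=16, M=12: +16·20° lon, +12·10° lat → SW at lon 140°, lat 30°.
Square 8, 9: +8·2° lon, +9·1° lat → SW at lon 156°, lat 39°.
latitude 39.000° N, longitude 156.000° E.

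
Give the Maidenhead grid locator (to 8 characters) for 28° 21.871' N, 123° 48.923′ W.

Add 180° to longitude and 90° to latitude: 56.18462, 118.36452.
Field: 56.18462/20 → 2 → C, 118.36452/10 → 11 → L; chars CL.
Square: 16.18462/2 → 8, 8.36452/1 → 8; chars 88.
Subsquare: 0.18462/0.0833333 → 2 → c, 0.36452/0.0416667 → 8 → i; chars ci.
Extended square: 0.01795/0.00833333 → 2, 0.03118/0.00416667 → 7; chars 27.

CL88ci27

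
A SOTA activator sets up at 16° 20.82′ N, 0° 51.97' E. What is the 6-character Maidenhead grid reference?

JK06ki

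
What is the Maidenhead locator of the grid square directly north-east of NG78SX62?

NG78sx73

Longitude extended square 6; +1 → 7.
Latitude extended square 2; +1 → 3.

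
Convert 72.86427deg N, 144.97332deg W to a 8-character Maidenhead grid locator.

BQ72mu37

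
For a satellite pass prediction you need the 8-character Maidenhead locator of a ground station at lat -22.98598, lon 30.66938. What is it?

KG57ia03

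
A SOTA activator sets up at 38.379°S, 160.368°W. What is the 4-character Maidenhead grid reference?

Add 180° to longitude and 90° to latitude: 19.63, 51.62.
Field (20°×10°, letters A–R): lon ⌊19.63/20⌋ = 0 → A; lat ⌊51.62/10⌋ = 5 → F.
Square (2°×1°, digits 0–9): lon ⌊19.63/2⌋ = 9; lat ⌊1.62/1⌋ = 1.

AF91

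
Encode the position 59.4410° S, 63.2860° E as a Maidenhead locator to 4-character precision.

MD10

Add 180° to longitude and 90° to latitude: 243.29, 30.56.
Field: lon ⌊243.29/20⌋ = 12 → M; lat ⌊30.56/10⌋ = 3 → D.
Square: lon ⌊3.29/2⌋ = 1; lat ⌊0.56/1⌋ = 0.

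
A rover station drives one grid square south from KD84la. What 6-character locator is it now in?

KD83lx

Latitude subsquare a = 0; −1 → -1, wraps to 23 = x, carry into square.
Latitude square 4; −1 → 3.
The longitude characters are unchanged.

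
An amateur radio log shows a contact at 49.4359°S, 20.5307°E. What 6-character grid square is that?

Shift to the Maidenhead origin (180°W, 90°S): lon 200.5307, lat 40.5641.
Field: lon ⌊200.5307/20⌋ = 10 → K; lat ⌊40.5641/10⌋ = 4 → E.
Square: lon ⌊0.5307/2⌋ = 0; lat ⌊0.5641/1⌋ = 0.
Subsquare: lon ⌊0.5307/0.0833333⌋ = 6 → g; lat ⌊0.5641/0.0416667⌋ = 13 → n.

KE00gn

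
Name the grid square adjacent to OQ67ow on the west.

Longitude subsquare o = 14; −1 → 13 = n.
The latitude characters are unchanged.

OQ67nw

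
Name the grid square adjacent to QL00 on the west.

PL90

Longitude square 0; −1 → -1, wraps to 9, carry into field.
Longitude field Q = 16; −1 → 15 = P.
The latitude characters are unchanged.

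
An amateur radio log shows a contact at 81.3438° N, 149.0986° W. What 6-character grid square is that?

BR51ki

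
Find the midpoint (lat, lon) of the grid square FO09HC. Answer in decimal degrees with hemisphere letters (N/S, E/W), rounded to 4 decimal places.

Field F=5, O=14: +5·20° lon, +14·10° lat → SW at lon -80°, lat 50°.
Square 0, 9: +0·2° lon, +9·1° lat → SW at lon -80°, lat 59°.
Subsquare h=7, c=2: +7·0.0833333° lon, +2·0.0416667° lat → SW at lon -79.4167°, lat 59.0833°.
Cell spans 0.0833333° lon × 0.0416667° lat. Centre is SW corner plus half of each.
latitude 59.1042° N, longitude 79.3750° W.

59.1042° N, 79.3750° W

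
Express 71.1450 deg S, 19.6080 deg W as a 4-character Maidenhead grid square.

Shift to the Maidenhead origin (180°W, 90°S): lon 160.39, lat 18.86.
Field (20°×10°, letters A–R): 160.39/20 → 8 → I, 18.86/10 → 1 → B; chars IB.
Square (2°×1°, digits 0–9): 0.39/2 → 0, 8.86/1 → 8; chars 08.

IB08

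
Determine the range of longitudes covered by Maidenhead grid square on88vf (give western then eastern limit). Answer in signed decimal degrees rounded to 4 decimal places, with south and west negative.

117.7500, 117.8333

Field O=14, N=13: +14·20° lon, +13·10° lat → SW at lon 100°, lat 40°.
Square 8, 8: +8·2° lon, +8·1° lat → SW at lon 116°, lat 48°.
Subsquare v=21, f=5: +21·0.0833333° lon, +5·0.0416667° lat → SW at lon 117.75°, lat 48.2083°.
Cell spans 0.0833333° lon × 0.0416667° lat.
west 117.7500, east 117.8333.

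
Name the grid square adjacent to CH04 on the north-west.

BH95

Longitude square 0; −1 → -1, wraps to 9, carry into field.
Longitude field C = 2; −1 → 1 = B.
Latitude square 4; +1 → 5.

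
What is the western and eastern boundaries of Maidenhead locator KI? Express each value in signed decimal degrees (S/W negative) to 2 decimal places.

20.00, 40.00

Field K=10, I=8: +10·20° lon, +8·10° lat → SW at lon 20°, lat -10°.
Cell spans 20° lon × 10° lat.
west 20.00, east 40.00.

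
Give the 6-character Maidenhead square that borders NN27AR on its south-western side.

NN17xq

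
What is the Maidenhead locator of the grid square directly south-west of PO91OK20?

Longitude extended square 2; −1 → 1.
Latitude extended square 0; −1 → -1, wraps to 9, carry into subsquare.
Latitude subsquare k = 10; −1 → 9 = j.

PO91oj19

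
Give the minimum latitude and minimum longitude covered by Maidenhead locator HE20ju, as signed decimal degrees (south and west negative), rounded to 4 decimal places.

-49.1667, -35.2500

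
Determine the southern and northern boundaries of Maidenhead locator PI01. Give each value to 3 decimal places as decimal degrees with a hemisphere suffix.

9.000° S, 8.000° S

Field P=15, I=8: +15·20° lon, +8·10° lat → SW at lon 120°, lat -10°.
Square 0, 1: +0·2° lon, +1·1° lat → SW at lon 120°, lat -9°.
Cell spans 2° lon × 1° lat.
south 9.000° S, north 8.000° S.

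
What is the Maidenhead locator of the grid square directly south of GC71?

Latitude square 1; −1 → 0.
The longitude characters are unchanged.

GC70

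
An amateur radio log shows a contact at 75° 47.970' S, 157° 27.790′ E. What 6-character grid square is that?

QB84re

Shift to the Maidenhead origin (180°W, 90°S): lon 337.4632, lat 14.2005.
Field (20°×10°, letters A–R): 337.4632/20 → 16 → Q, 14.2005/10 → 1 → B; chars QB.
Square (2°×1°, digits 0–9): 17.4632/2 → 8, 4.2005/1 → 4; chars 84.
Subsquare (5′×2.5′, letters a–x): 1.4632/0.0833333 → 17 → r, 0.2005/0.0416667 → 4 → e; chars re.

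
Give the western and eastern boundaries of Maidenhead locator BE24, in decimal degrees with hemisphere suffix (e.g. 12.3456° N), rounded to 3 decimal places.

Field B=1, E=4: +1·20° lon, +4·10° lat → SW at lon -160°, lat -50°.
Square 2, 4: +2·2° lon, +4·1° lat → SW at lon -156°, lat -46°.
Cell spans 2° lon × 1° lat.
west 156.000° W, east 154.000° W.

156.000° W, 154.000° W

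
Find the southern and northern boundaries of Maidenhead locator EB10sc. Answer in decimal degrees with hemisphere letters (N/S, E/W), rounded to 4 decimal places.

79.9167° S, 79.8750° S

Field E=4, B=1: +4·20° lon, +1·10° lat → SW at lon -100°, lat -80°.
Square 1, 0: +1·2° lon, +0·1° lat → SW at lon -98°, lat -80°.
Subsquare s=18, c=2: +18·0.0833333° lon, +2·0.0416667° lat → SW at lon -96.5°, lat -79.9167°.
Cell spans 0.0833333° lon × 0.0416667° lat.
south 79.9167° S, north 79.8750° S.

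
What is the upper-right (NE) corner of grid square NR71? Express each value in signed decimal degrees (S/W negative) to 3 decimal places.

82.000, 96.000

Field N=13, R=17: +13·20° lon, +17·10° lat → SW at lon 80°, lat 80°.
Square 7, 1: +7·2° lon, +1·1° lat → SW at lon 94°, lat 81°.
Cell spans 2° lon × 1° lat. NE corner is SW corner plus one full cell.
latitude 82.000, longitude 96.000.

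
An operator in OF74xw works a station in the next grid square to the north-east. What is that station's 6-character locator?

OF84ax

Longitude subsquare x = 23; +1 → 24, wraps to 0 = a, carry into square.
Longitude square 7; +1 → 8.
Latitude subsquare w = 22; +1 → 23 = x.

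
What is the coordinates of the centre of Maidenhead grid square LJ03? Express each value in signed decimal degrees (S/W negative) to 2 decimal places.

Field L=11, J=9: +11·20° lon, +9·10° lat → SW at lon 40°, lat 0°.
Square 0, 3: +0·2° lon, +3·1° lat → SW at lon 40°, lat 3°.
Cell spans 2° lon × 1° lat. Centre is SW corner plus half of each.
latitude 3.50, longitude 41.00.

3.50, 41.00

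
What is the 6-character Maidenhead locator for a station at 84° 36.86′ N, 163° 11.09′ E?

RR14oo

Shift to the Maidenhead origin (180°W, 90°S): lon 343.1848, lat 174.6143.
Field: lon ⌊343.1848/20⌋ = 17 → R; lat ⌊174.6143/10⌋ = 17 → R.
Square: lon ⌊3.1848/2⌋ = 1; lat ⌊4.6143/1⌋ = 4.
Subsquare: lon ⌊1.1848/0.0833333⌋ = 14 → o; lat ⌊0.6143/0.0416667⌋ = 14 → o.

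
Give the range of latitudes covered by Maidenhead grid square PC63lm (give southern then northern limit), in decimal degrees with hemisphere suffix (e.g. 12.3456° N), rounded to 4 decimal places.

66.5000° S, 66.4583° S

Field P=15, C=2: +15·20° lon, +2·10° lat → SW at lon 120°, lat -70°.
Square 6, 3: +6·2° lon, +3·1° lat → SW at lon 132°, lat -67°.
Subsquare l=11, m=12: +11·0.0833333° lon, +12·0.0416667° lat → SW at lon 132.917°, lat -66.5°.
Cell spans 0.0833333° lon × 0.0416667° lat.
south 66.5000° S, north 66.4583° S.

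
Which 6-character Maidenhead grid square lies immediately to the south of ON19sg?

Latitude subsquare g = 6; −1 → 5 = f.
The longitude characters are unchanged.

ON19sf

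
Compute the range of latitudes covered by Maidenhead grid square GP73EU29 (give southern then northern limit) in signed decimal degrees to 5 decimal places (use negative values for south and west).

63.87083, 63.87500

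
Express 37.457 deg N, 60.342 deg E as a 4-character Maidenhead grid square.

Offset from 180°W / 90°S: lon 240.34°, lat 127.46°.
Field: 240.34/20 → 12 → M, 127.46/10 → 12 → M; chars MM.
Square: 0.34/2 → 0, 7.46/1 → 7; chars 07.

MM07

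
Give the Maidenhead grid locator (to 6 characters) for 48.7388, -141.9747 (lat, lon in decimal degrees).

Shift to the Maidenhead origin (180°W, 90°S): lon 38.0253, lat 138.7388.
Field: 38.0253/20 → 1 → B, 138.7388/10 → 13 → N; chars BN.
Square: 18.0253/2 → 9, 8.7388/1 → 8; chars 98.
Subsquare: 0.0253/0.0833333 → 0 → a, 0.7388/0.0416667 → 17 → r; chars ar.

BN98ar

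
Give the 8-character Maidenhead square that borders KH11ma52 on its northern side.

KH11ma53

Latitude extended square 2; +1 → 3.
The longitude characters are unchanged.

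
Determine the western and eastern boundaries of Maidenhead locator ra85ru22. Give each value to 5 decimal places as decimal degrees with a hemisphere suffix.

Field R=17, A=0: +17·20° lon, +0·10° lat → SW at lon 160°, lat -90°.
Square 8, 5: +8·2° lon, +5·1° lat → SW at lon 176°, lat -85°.
Subsquare r=17, u=20: +17·0.0833333° lon, +20·0.0416667° lat → SW at lon 177.417°, lat -84.1667°.
Extended square 2, 2: +2·0.00833333° lon, +2·0.00416667° lat → SW at lon 177.433°, lat -84.1583°.
Cell spans 0.00833333° lon × 0.00416667° lat.
west 177.43333° E, east 177.44167° E.

177.43333° E, 177.44167° E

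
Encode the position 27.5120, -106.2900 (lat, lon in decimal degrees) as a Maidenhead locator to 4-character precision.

Shift to the Maidenhead origin (180°W, 90°S): lon 73.71, lat 117.51.
Field (20°×10°, letters A–R): 73.71/20 → 3 → D, 117.51/10 → 11 → L; chars DL.
Square (2°×1°, digits 0–9): 13.71/2 → 6, 7.51/1 → 7; chars 67.

DL67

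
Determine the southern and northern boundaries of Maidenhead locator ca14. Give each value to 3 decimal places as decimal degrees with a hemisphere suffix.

86.000° S, 85.000° S

Field C=2, A=0: +2·20° lon, +0·10° lat → SW at lon -140°, lat -90°.
Square 1, 4: +1·2° lon, +4·1° lat → SW at lon -138°, lat -86°.
Cell spans 2° lon × 1° lat.
south 86.000° S, north 85.000° S.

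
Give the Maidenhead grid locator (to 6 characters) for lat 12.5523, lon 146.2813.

QK32dn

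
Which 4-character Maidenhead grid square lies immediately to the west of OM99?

Longitude square 9; −1 → 8.
The latitude characters are unchanged.

OM89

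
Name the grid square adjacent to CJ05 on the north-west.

BJ96

Longitude square 0; −1 → -1, wraps to 9, carry into field.
Longitude field C = 2; −1 → 1 = B.
Latitude square 5; +1 → 6.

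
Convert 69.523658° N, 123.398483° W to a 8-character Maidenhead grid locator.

CP89hm25

Add 180° to longitude and 90° to latitude: 56.60152, 159.52366.
Field: 56.60152/20 → 2 → C, 159.52366/10 → 15 → P; chars CP.
Square: 16.60152/2 → 8, 9.52366/1 → 9; chars 89.
Subsquare: 0.60152/0.0833333 → 7 → h, 0.52366/0.0416667 → 12 → m; chars hm.
Extended square: 0.01818/0.00833333 → 2, 0.02366/0.00416667 → 5; chars 25.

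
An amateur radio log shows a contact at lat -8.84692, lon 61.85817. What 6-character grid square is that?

Offset from 180°W / 90°S: lon 241.8582°, lat 81.1531°.
Field: 241.8582/20 → 12 → M, 81.1531/10 → 8 → I; chars MI.
Square: 1.8582/2 → 0, 1.1531/1 → 1; chars 01.
Subsquare: 1.8582/0.0833333 → 22 → w, 0.1531/0.0416667 → 3 → d; chars wd.

MI01wd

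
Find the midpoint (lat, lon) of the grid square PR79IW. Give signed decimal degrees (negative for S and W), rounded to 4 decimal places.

89.9375, 134.7083

Field P=15, R=17: +15·20° lon, +17·10° lat → SW at lon 120°, lat 80°.
Square 7, 9: +7·2° lon, +9·1° lat → SW at lon 134°, lat 89°.
Subsquare i=8, w=22: +8·0.0833333° lon, +22·0.0416667° lat → SW at lon 134.667°, lat 89.9167°.
Cell spans 0.0833333° lon × 0.0416667° lat. Centre is SW corner plus half of each.
latitude 89.9375, longitude 134.7083.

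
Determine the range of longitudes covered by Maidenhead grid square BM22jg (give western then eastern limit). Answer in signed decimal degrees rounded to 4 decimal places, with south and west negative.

-155.2500, -155.1667

Field B=1, M=12: +1·20° lon, +12·10° lat → SW at lon -160°, lat 30°.
Square 2, 2: +2·2° lon, +2·1° lat → SW at lon -156°, lat 32°.
Subsquare j=9, g=6: +9·0.0833333° lon, +6·0.0416667° lat → SW at lon -155.25°, lat 32.25°.
Cell spans 0.0833333° lon × 0.0416667° lat.
west -155.2500, east -155.1667.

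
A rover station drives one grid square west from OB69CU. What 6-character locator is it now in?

Longitude subsquare c = 2; −1 → 1 = b.
The latitude characters are unchanged.

OB69bu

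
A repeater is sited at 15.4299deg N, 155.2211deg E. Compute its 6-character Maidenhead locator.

Offset from 180°W / 90°S: lon 335.2211°, lat 105.4299°.
Field: 335.2211/20 → 16 → Q, 105.4299/10 → 10 → K; chars QK.
Square: 15.2211/2 → 7, 5.4299/1 → 5; chars 75.
Subsquare: 1.2211/0.0833333 → 14 → o, 0.4299/0.0416667 → 10 → k; chars ok.

QK75ok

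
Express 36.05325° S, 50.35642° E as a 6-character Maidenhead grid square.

LF53ew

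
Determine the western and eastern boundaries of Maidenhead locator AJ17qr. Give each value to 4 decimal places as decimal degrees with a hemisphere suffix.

Field A=0, J=9: +0·20° lon, +9·10° lat → SW at lon -180°, lat 0°.
Square 1, 7: +1·2° lon, +7·1° lat → SW at lon -178°, lat 7°.
Subsquare q=16, r=17: +16·0.0833333° lon, +17·0.0416667° lat → SW at lon -176.667°, lat 7.70833°.
Cell spans 0.0833333° lon × 0.0416667° lat.
west 176.6667° W, east 176.5833° W.

176.6667° W, 176.5833° W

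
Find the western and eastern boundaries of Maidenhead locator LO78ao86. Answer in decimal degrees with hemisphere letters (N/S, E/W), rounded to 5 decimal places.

54.06667° E, 54.07500° E

Field L=11, O=14: +11·20° lon, +14·10° lat → SW at lon 40°, lat 50°.
Square 7, 8: +7·2° lon, +8·1° lat → SW at lon 54°, lat 58°.
Subsquare a=0, o=14: +0·0.0833333° lon, +14·0.0416667° lat → SW at lon 54°, lat 58.5833°.
Extended square 8, 6: +8·0.00833333° lon, +6·0.00416667° lat → SW at lon 54.0667°, lat 58.6083°.
Cell spans 0.00833333° lon × 0.00416667° lat.
west 54.06667° E, east 54.07500° E.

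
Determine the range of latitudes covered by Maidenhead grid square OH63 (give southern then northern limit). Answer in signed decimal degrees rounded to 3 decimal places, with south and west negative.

Field O=14, H=7: +14·20° lon, +7·10° lat → SW at lon 100°, lat -20°.
Square 6, 3: +6·2° lon, +3·1° lat → SW at lon 112°, lat -17°.
Cell spans 2° lon × 1° lat.
south -17.000, north -16.000.

-17.000, -16.000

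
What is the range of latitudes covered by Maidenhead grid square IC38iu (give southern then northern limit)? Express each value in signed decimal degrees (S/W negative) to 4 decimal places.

Field I=8, C=2: +8·20° lon, +2·10° lat → SW at lon -20°, lat -70°.
Square 3, 8: +3·2° lon, +8·1° lat → SW at lon -14°, lat -62°.
Subsquare i=8, u=20: +8·0.0833333° lon, +20·0.0416667° lat → SW at lon -13.3333°, lat -61.1667°.
Cell spans 0.0833333° lon × 0.0416667° lat.
south -61.1667, north -61.1250.

-61.1667, -61.1250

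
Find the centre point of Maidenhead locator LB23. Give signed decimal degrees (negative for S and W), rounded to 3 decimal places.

Field L=11, B=1: +11·20° lon, +1·10° lat → SW at lon 40°, lat -80°.
Square 2, 3: +2·2° lon, +3·1° lat → SW at lon 44°, lat -77°.
Cell spans 2° lon × 1° lat. Centre is SW corner plus half of each.
latitude -76.500, longitude 45.000.

-76.500, 45.000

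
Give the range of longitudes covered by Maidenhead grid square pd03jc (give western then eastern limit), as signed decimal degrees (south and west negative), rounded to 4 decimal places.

Field P=15, D=3: +15·20° lon, +3·10° lat → SW at lon 120°, lat -60°.
Square 0, 3: +0·2° lon, +3·1° lat → SW at lon 120°, lat -57°.
Subsquare j=9, c=2: +9·0.0833333° lon, +2·0.0416667° lat → SW at lon 120.75°, lat -56.9167°.
Cell spans 0.0833333° lon × 0.0416667° lat.
west 120.7500, east 120.8333.

120.7500, 120.8333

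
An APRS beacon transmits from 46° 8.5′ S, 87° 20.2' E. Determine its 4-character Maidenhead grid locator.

Offset from 180°W / 90°S: lon 267.34°, lat 43.86°.
Field: lon ⌊267.34/20⌋ = 13 → N; lat ⌊43.86/10⌋ = 4 → E.
Square: lon ⌊7.34/2⌋ = 3; lat ⌊3.86/1⌋ = 3.

NE33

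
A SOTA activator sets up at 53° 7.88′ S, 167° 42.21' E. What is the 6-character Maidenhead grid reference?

RD36uu

Offset from 180°W / 90°S: lon 347.7035°, lat 36.8687°.
Field: 347.7035/20 → 17 → R, 36.8687/10 → 3 → D; chars RD.
Square: 7.7035/2 → 3, 6.8687/1 → 6; chars 36.
Subsquare: 1.7035/0.0833333 → 20 → u, 0.8687/0.0416667 → 20 → u; chars uu.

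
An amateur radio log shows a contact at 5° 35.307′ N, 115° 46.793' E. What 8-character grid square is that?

OJ75vo31

Add 180° to longitude and 90° to latitude: 295.77988, 95.58845.
Field (20°×10°, letters A–R): lon ⌊295.77988/20⌋ = 14 → O; lat ⌊95.58845/10⌋ = 9 → J.
Square (2°×1°, digits 0–9): lon ⌊15.77988/2⌋ = 7; lat ⌊5.58845/1⌋ = 5.
Subsquare (5′×2.5′, letters a–x): lon ⌊1.77988/0.0833333⌋ = 21 → v; lat ⌊0.58845/0.0416667⌋ = 14 → o.
Extended square (30″×15″, digits 0–9): lon ⌊0.02988/0.00833333⌋ = 3; lat ⌊0.00512/0.00416667⌋ = 1.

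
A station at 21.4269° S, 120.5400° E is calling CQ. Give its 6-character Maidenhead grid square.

PG08gn

Offset from 180°W / 90°S: lon 300.5400°, lat 68.5731°.
Field (20°×10°, letters A–R): lon ⌊300.5400/20⌋ = 15 → P; lat ⌊68.5731/10⌋ = 6 → G.
Square (2°×1°, digits 0–9): lon ⌊0.5400/2⌋ = 0; lat ⌊8.5731/1⌋ = 8.
Subsquare (5′×2.5′, letters a–x): lon ⌊0.5400/0.0833333⌋ = 6 → g; lat ⌊0.5731/0.0416667⌋ = 13 → n.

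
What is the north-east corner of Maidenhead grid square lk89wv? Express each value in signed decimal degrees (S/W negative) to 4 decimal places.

19.9167, 57.9167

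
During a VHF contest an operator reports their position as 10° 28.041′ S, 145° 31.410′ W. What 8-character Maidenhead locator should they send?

BH79fm77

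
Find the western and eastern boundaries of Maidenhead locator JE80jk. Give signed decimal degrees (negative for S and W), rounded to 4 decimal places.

Field J=9, E=4: +9·20° lon, +4·10° lat → SW at lon 0°, lat -50°.
Square 8, 0: +8·2° lon, +0·1° lat → SW at lon 16°, lat -50°.
Subsquare j=9, k=10: +9·0.0833333° lon, +10·0.0416667° lat → SW at lon 16.75°, lat -49.5833°.
Cell spans 0.0833333° lon × 0.0416667° lat.
west 16.7500, east 16.8333.

16.7500, 16.8333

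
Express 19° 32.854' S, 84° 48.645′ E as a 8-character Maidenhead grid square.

NH20jk78

Offset from 180°W / 90°S: lon 264.81075°, lat 70.45243°.
Field (20°×10°, letters A–R): 264.81075/20 → 13 → N, 70.45243/10 → 7 → H; chars NH.
Square (2°×1°, digits 0–9): 4.81075/2 → 2, 0.45243/1 → 0; chars 20.
Subsquare (5′×2.5′, letters a–x): 0.81075/0.0833333 → 9 → j, 0.45243/0.0416667 → 10 → k; chars jk.
Extended square (30″×15″, digits 0–9): 0.06075/0.00833333 → 7, 0.03577/0.00416667 → 8; chars 78.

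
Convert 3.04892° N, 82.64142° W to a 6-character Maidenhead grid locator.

EJ83qb

Shift to the Maidenhead origin (180°W, 90°S): lon 97.3586, lat 93.0489.
Field: 97.3586/20 → 4 → E, 93.0489/10 → 9 → J; chars EJ.
Square: 17.3586/2 → 8, 3.0489/1 → 3; chars 83.
Subsquare: 1.3586/0.0833333 → 16 → q, 0.0489/0.0416667 → 1 → b; chars qb.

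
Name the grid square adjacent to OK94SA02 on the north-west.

Longitude extended square 0; −1 → -1, wraps to 9, carry into subsquare.
Longitude subsquare s = 18; −1 → 17 = r.
Latitude extended square 2; +1 → 3.

OK94ra93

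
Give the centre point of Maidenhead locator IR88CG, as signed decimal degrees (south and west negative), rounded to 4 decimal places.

88.2708, -3.7917

Field I=8, R=17: +8·20° lon, +17·10° lat → SW at lon -20°, lat 80°.
Square 8, 8: +8·2° lon, +8·1° lat → SW at lon -4°, lat 88°.
Subsquare c=2, g=6: +2·0.0833333° lon, +6·0.0416667° lat → SW at lon -3.83333°, lat 88.25°.
Cell spans 0.0833333° lon × 0.0416667° lat. Centre is SW corner plus half of each.
latitude 88.2708, longitude -3.7917.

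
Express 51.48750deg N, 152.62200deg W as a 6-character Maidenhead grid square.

Shift to the Maidenhead origin (180°W, 90°S): lon 27.3780, lat 141.4875.
Field: 27.3780/20 → 1 → B, 141.4875/10 → 14 → O; chars BO.
Square: 7.3780/2 → 3, 1.4875/1 → 1; chars 31.
Subsquare: 1.3780/0.0833333 → 16 → q, 0.4875/0.0416667 → 11 → l; chars ql.

BO31ql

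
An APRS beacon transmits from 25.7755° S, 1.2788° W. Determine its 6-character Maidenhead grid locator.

Offset from 180°W / 90°S: lon 178.7212°, lat 64.2245°.
Field: 178.7212/20 → 8 → I, 64.2245/10 → 6 → G; chars IG.
Square: 18.7212/2 → 9, 4.2245/1 → 4; chars 94.
Subsquare: 0.7212/0.0833333 → 8 → i, 0.2245/0.0416667 → 5 → f; chars if.

IG94if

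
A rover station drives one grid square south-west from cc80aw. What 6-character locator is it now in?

CC70xv

Longitude subsquare a = 0; −1 → -1, wraps to 23 = x, carry into square.
Longitude square 8; −1 → 7.
Latitude subsquare w = 22; −1 → 21 = v.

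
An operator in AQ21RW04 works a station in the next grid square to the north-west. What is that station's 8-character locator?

Longitude extended square 0; −1 → -1, wraps to 9, carry into subsquare.
Longitude subsquare r = 17; −1 → 16 = q.
Latitude extended square 4; +1 → 5.

AQ21qw95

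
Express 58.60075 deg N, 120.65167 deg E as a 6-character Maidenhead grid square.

PO08ho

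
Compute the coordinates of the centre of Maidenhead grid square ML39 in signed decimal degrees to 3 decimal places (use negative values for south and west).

Field M=12, L=11: +12·20° lon, +11·10° lat → SW at lon 60°, lat 20°.
Square 3, 9: +3·2° lon, +9·1° lat → SW at lon 66°, lat 29°.
Cell spans 2° lon × 1° lat. Centre is SW corner plus half of each.
latitude 29.500, longitude 67.000.

29.500, 67.000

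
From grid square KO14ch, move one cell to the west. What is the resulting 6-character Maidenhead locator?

KO14bh

Longitude subsquare c = 2; −1 → 1 = b.
The latitude characters are unchanged.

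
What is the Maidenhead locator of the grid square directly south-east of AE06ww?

AE06xv

Longitude subsquare w = 22; +1 → 23 = x.
Latitude subsquare w = 22; −1 → 21 = v.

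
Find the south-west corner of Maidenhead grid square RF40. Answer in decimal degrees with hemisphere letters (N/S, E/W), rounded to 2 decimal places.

Field R=17, F=5: +17·20° lon, +5·10° lat → SW at lon 160°, lat -40°.
Square 4, 0: +4·2° lon, +0·1° lat → SW at lon 168°, lat -40°.
latitude 40.00° S, longitude 168.00° E.

40.00° S, 168.00° E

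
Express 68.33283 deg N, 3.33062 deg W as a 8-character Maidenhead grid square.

IP88ih09

Offset from 180°W / 90°S: lon 176.66938°, lat 158.33283°.
Field: lon ⌊176.66938/20⌋ = 8 → I; lat ⌊158.33283/10⌋ = 15 → P.
Square: lon ⌊16.66938/2⌋ = 8; lat ⌊8.33283/1⌋ = 8.
Subsquare: lon ⌊0.66938/0.0833333⌋ = 8 → i; lat ⌊0.33283/0.0416667⌋ = 7 → h.
Extended square: lon ⌊0.00271/0.00833333⌋ = 0; lat ⌊0.04116/0.00416667⌋ = 9.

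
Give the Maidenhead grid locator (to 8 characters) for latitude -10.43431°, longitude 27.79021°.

Offset from 180°W / 90°S: lon 207.79021°, lat 79.56569°.
Field: lon ⌊207.79021/20⌋ = 10 → K; lat ⌊79.56569/10⌋ = 7 → H.
Square: lon ⌊7.79021/2⌋ = 3; lat ⌊9.56569/1⌋ = 9.
Subsquare: lon ⌊1.79021/0.0833333⌋ = 21 → v; lat ⌊0.56569/0.0416667⌋ = 13 → n.
Extended square: lon ⌊0.04021/0.00833333⌋ = 4; lat ⌊0.02402/0.00416667⌋ = 5.

KH39vn45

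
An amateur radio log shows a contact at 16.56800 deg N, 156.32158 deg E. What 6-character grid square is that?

QK86dn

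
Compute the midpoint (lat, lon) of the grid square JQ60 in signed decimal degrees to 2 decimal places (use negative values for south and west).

Field J=9, Q=16: +9·20° lon, +16·10° lat → SW at lon 0°, lat 70°.
Square 6, 0: +6·2° lon, +0·1° lat → SW at lon 12°, lat 70°.
Cell spans 2° lon × 1° lat. Centre is SW corner plus half of each.
latitude 70.50, longitude 13.00.

70.50, 13.00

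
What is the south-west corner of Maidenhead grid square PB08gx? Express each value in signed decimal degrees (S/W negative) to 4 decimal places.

-71.0417, 120.5000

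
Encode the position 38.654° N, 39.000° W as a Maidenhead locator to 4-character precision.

HM08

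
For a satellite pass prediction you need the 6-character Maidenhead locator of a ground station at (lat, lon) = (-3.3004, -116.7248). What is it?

DI16pq

Offset from 180°W / 90°S: lon 63.2752°, lat 86.6996°.
Field (20°×10°, letters A–R): lon ⌊63.2752/20⌋ = 3 → D; lat ⌊86.6996/10⌋ = 8 → I.
Square (2°×1°, digits 0–9): lon ⌊3.2752/2⌋ = 1; lat ⌊6.6996/1⌋ = 6.
Subsquare (5′×2.5′, letters a–x): lon ⌊1.2752/0.0833333⌋ = 15 → p; lat ⌊0.6996/0.0416667⌋ = 16 → q.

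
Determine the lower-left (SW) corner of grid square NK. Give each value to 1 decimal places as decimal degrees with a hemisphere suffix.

Field N=13, K=10: +13·20° lon, +10·10° lat → SW at lon 80°, lat 10°.
latitude 10.0° N, longitude 80.0° E.

10.0° N, 80.0° E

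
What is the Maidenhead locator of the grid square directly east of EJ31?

Longitude square 3; +1 → 4.
The latitude characters are unchanged.

EJ41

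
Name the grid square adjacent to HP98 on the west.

Longitude square 9; −1 → 8.
The latitude characters are unchanged.

HP88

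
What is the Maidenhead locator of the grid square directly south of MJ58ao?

Latitude subsquare o = 14; −1 → 13 = n.
The longitude characters are unchanged.

MJ58an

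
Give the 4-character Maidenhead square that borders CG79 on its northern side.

Latitude square 9; +1 → 10, wraps to 0, carry into field.
Latitude field G = 6; +1 → 7 = H.
The longitude characters are unchanged.

CH70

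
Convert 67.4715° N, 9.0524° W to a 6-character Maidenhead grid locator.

IP57ll

Offset from 180°W / 90°S: lon 170.9476°, lat 157.4715°.
Field (20°×10°, letters A–R): 170.9476/20 → 8 → I, 157.4715/10 → 15 → P; chars IP.
Square (2°×1°, digits 0–9): 10.9476/2 → 5, 7.4715/1 → 7; chars 57.
Subsquare (5′×2.5′, letters a–x): 0.9476/0.0833333 → 11 → l, 0.4715/0.0416667 → 11 → l; chars ll.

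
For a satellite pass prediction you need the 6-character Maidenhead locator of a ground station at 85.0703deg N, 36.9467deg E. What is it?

Offset from 180°W / 90°S: lon 216.9467°, lat 175.0703°.
Field: lon ⌊216.9467/20⌋ = 10 → K; lat ⌊175.0703/10⌋ = 17 → R.
Square: lon ⌊16.9467/2⌋ = 8; lat ⌊5.0703/1⌋ = 5.
Subsquare: lon ⌊0.9467/0.0833333⌋ = 11 → l; lat ⌊0.0703/0.0416667⌋ = 1 → b.

KR85lb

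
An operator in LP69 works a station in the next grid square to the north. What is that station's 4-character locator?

LQ60

Latitude square 9; +1 → 10, wraps to 0, carry into field.
Latitude field P = 15; +1 → 16 = Q.
The longitude characters are unchanged.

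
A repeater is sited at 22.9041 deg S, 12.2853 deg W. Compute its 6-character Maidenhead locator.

Offset from 180°W / 90°S: lon 167.7147°, lat 67.0959°.
Field: 167.7147/20 → 8 → I, 67.0959/10 → 6 → G; chars IG.
Square: 7.7147/2 → 3, 7.0959/1 → 7; chars 37.
Subsquare: 1.7147/0.0833333 → 20 → u, 0.0959/0.0416667 → 2 → c; chars uc.

IG37uc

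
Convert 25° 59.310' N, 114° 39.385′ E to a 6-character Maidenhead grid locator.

OL75hx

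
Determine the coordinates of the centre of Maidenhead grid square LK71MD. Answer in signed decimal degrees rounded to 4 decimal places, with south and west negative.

11.1458, 55.0417

Field L=11, K=10: +11·20° lon, +10·10° lat → SW at lon 40°, lat 10°.
Square 7, 1: +7·2° lon, +1·1° lat → SW at lon 54°, lat 11°.
Subsquare m=12, d=3: +12·0.0833333° lon, +3·0.0416667° lat → SW at lon 55°, lat 11.125°.
Cell spans 0.0833333° lon × 0.0416667° lat. Centre is SW corner plus half of each.
latitude 11.1458, longitude 55.0417.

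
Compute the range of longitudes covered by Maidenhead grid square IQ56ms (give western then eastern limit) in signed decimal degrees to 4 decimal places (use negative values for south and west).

-9.0000, -8.9167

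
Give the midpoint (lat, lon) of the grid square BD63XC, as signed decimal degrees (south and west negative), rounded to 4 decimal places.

-56.8958, -146.0417

Field B=1, D=3: +1·20° lon, +3·10° lat → SW at lon -160°, lat -60°.
Square 6, 3: +6·2° lon, +3·1° lat → SW at lon -148°, lat -57°.
Subsquare x=23, c=2: +23·0.0833333° lon, +2·0.0416667° lat → SW at lon -146.083°, lat -56.9167°.
Cell spans 0.0833333° lon × 0.0416667° lat. Centre is SW corner plus half of each.
latitude -56.8958, longitude -146.0417.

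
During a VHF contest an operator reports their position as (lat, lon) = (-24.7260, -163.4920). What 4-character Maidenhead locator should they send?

AG85

Offset from 180°W / 90°S: lon 16.51°, lat 65.27°.
Field (20°×10°, letters A–R): 16.51/20 → 0 → A, 65.27/10 → 6 → G; chars AG.
Square (2°×1°, digits 0–9): 16.51/2 → 8, 5.27/1 → 5; chars 85.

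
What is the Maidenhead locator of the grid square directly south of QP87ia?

Latitude subsquare a = 0; −1 → -1, wraps to 23 = x, carry into square.
Latitude square 7; −1 → 6.
The longitude characters are unchanged.

QP86ix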